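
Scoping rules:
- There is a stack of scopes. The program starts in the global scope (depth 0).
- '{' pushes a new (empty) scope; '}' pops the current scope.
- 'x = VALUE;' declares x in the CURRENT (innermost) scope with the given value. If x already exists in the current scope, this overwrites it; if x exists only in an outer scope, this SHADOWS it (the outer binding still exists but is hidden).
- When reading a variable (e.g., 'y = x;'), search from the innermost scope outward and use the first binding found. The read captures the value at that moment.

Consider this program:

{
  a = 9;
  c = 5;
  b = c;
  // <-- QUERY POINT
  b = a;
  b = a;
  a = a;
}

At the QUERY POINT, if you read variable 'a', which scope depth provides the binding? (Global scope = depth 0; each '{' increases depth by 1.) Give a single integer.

Step 1: enter scope (depth=1)
Step 2: declare a=9 at depth 1
Step 3: declare c=5 at depth 1
Step 4: declare b=(read c)=5 at depth 1
Visible at query point: a=9 b=5 c=5

Answer: 1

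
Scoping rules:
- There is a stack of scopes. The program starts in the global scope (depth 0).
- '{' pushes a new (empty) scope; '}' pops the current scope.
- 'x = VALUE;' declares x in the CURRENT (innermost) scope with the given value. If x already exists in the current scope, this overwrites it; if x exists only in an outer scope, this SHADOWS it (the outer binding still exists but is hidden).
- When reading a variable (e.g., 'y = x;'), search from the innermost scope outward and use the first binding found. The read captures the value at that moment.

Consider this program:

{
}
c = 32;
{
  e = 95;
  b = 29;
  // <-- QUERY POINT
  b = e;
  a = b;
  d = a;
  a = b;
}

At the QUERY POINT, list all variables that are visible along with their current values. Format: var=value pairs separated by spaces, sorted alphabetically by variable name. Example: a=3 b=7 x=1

Step 1: enter scope (depth=1)
Step 2: exit scope (depth=0)
Step 3: declare c=32 at depth 0
Step 4: enter scope (depth=1)
Step 5: declare e=95 at depth 1
Step 6: declare b=29 at depth 1
Visible at query point: b=29 c=32 e=95

Answer: b=29 c=32 e=95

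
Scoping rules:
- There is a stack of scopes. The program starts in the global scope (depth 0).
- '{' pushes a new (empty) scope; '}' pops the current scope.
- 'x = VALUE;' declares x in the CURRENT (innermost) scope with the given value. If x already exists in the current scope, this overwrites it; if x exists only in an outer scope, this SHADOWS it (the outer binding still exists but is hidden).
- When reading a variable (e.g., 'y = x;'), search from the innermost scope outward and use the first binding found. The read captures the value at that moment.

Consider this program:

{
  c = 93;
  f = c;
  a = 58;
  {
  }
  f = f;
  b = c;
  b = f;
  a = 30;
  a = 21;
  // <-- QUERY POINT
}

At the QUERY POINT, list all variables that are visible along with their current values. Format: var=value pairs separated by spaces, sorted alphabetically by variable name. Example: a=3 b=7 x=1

Step 1: enter scope (depth=1)
Step 2: declare c=93 at depth 1
Step 3: declare f=(read c)=93 at depth 1
Step 4: declare a=58 at depth 1
Step 5: enter scope (depth=2)
Step 6: exit scope (depth=1)
Step 7: declare f=(read f)=93 at depth 1
Step 8: declare b=(read c)=93 at depth 1
Step 9: declare b=(read f)=93 at depth 1
Step 10: declare a=30 at depth 1
Step 11: declare a=21 at depth 1
Visible at query point: a=21 b=93 c=93 f=93

Answer: a=21 b=93 c=93 f=93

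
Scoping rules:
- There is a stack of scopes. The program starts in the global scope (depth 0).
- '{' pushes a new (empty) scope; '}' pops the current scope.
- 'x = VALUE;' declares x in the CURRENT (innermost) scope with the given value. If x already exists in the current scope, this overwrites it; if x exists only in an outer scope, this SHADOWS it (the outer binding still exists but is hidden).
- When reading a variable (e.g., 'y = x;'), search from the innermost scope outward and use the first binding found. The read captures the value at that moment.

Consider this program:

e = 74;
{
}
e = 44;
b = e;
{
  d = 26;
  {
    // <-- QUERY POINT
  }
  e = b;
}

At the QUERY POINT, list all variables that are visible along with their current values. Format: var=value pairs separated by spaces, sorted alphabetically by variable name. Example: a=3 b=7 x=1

Answer: b=44 d=26 e=44

Derivation:
Step 1: declare e=74 at depth 0
Step 2: enter scope (depth=1)
Step 3: exit scope (depth=0)
Step 4: declare e=44 at depth 0
Step 5: declare b=(read e)=44 at depth 0
Step 6: enter scope (depth=1)
Step 7: declare d=26 at depth 1
Step 8: enter scope (depth=2)
Visible at query point: b=44 d=26 e=44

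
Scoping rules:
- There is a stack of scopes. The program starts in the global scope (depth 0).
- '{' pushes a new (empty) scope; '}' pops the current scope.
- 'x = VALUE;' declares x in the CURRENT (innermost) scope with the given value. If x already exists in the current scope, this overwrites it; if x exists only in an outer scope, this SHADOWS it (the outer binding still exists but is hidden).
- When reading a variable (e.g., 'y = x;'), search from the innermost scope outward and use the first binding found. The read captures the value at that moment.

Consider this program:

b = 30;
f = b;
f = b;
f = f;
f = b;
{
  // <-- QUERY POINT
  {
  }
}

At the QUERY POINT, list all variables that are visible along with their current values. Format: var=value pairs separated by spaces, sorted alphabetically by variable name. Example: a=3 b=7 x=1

Step 1: declare b=30 at depth 0
Step 2: declare f=(read b)=30 at depth 0
Step 3: declare f=(read b)=30 at depth 0
Step 4: declare f=(read f)=30 at depth 0
Step 5: declare f=(read b)=30 at depth 0
Step 6: enter scope (depth=1)
Visible at query point: b=30 f=30

Answer: b=30 f=30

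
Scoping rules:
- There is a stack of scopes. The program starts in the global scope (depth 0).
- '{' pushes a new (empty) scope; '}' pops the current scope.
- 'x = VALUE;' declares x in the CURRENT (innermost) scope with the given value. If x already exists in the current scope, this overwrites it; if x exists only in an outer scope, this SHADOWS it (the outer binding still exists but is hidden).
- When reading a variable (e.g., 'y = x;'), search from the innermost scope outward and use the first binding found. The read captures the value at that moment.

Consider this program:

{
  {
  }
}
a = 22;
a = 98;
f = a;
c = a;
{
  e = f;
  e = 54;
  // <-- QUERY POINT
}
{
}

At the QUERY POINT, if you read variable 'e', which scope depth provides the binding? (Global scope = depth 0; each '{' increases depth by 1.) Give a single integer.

Answer: 1

Derivation:
Step 1: enter scope (depth=1)
Step 2: enter scope (depth=2)
Step 3: exit scope (depth=1)
Step 4: exit scope (depth=0)
Step 5: declare a=22 at depth 0
Step 6: declare a=98 at depth 0
Step 7: declare f=(read a)=98 at depth 0
Step 8: declare c=(read a)=98 at depth 0
Step 9: enter scope (depth=1)
Step 10: declare e=(read f)=98 at depth 1
Step 11: declare e=54 at depth 1
Visible at query point: a=98 c=98 e=54 f=98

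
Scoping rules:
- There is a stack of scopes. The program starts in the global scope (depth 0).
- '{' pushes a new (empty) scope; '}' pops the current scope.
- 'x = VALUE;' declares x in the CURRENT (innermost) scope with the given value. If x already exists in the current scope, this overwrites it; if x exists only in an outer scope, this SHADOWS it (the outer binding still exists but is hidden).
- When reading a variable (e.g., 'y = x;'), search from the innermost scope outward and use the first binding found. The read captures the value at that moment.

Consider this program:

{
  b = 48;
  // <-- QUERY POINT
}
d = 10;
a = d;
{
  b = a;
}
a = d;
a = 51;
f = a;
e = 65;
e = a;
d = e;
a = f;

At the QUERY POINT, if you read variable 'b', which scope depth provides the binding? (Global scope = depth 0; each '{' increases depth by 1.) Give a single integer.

Answer: 1

Derivation:
Step 1: enter scope (depth=1)
Step 2: declare b=48 at depth 1
Visible at query point: b=48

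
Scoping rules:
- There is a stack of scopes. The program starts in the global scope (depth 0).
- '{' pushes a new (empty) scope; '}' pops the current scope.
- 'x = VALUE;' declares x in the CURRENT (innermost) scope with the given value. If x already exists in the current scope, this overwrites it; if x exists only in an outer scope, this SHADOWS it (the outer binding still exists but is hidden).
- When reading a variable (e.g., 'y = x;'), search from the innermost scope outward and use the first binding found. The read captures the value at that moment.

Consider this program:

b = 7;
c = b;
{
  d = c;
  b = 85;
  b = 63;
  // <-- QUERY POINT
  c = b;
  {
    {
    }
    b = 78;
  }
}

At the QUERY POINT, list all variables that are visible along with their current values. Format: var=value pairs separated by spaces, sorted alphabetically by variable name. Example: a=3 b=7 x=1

Answer: b=63 c=7 d=7

Derivation:
Step 1: declare b=7 at depth 0
Step 2: declare c=(read b)=7 at depth 0
Step 3: enter scope (depth=1)
Step 4: declare d=(read c)=7 at depth 1
Step 5: declare b=85 at depth 1
Step 6: declare b=63 at depth 1
Visible at query point: b=63 c=7 d=7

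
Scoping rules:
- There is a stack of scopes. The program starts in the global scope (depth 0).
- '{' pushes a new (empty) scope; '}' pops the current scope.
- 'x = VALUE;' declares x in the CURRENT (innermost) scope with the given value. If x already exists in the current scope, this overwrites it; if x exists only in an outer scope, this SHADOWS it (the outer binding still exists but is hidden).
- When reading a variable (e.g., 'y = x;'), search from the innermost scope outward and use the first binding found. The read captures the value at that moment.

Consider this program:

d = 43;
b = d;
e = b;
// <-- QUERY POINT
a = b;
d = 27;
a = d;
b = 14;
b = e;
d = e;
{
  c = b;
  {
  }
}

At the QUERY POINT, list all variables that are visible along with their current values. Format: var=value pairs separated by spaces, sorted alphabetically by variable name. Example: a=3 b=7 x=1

Step 1: declare d=43 at depth 0
Step 2: declare b=(read d)=43 at depth 0
Step 3: declare e=(read b)=43 at depth 0
Visible at query point: b=43 d=43 e=43

Answer: b=43 d=43 e=43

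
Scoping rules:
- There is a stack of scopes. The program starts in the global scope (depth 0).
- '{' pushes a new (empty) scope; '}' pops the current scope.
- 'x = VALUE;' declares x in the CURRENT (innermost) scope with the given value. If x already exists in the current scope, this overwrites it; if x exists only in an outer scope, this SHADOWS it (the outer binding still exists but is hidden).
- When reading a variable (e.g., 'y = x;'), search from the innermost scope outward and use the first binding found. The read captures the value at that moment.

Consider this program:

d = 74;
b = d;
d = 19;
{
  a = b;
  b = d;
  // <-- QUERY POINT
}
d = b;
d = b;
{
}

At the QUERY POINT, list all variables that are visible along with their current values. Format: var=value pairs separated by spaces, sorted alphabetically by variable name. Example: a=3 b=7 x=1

Step 1: declare d=74 at depth 0
Step 2: declare b=(read d)=74 at depth 0
Step 3: declare d=19 at depth 0
Step 4: enter scope (depth=1)
Step 5: declare a=(read b)=74 at depth 1
Step 6: declare b=(read d)=19 at depth 1
Visible at query point: a=74 b=19 d=19

Answer: a=74 b=19 d=19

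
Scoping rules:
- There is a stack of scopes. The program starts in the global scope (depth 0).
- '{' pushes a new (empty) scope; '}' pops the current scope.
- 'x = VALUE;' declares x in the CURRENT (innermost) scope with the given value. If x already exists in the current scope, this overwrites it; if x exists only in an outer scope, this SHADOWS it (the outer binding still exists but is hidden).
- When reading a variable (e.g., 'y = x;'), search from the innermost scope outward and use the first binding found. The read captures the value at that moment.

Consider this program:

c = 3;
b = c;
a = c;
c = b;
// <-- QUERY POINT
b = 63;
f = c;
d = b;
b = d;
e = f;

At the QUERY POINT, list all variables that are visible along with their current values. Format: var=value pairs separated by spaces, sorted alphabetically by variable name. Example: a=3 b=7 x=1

Answer: a=3 b=3 c=3

Derivation:
Step 1: declare c=3 at depth 0
Step 2: declare b=(read c)=3 at depth 0
Step 3: declare a=(read c)=3 at depth 0
Step 4: declare c=(read b)=3 at depth 0
Visible at query point: a=3 b=3 c=3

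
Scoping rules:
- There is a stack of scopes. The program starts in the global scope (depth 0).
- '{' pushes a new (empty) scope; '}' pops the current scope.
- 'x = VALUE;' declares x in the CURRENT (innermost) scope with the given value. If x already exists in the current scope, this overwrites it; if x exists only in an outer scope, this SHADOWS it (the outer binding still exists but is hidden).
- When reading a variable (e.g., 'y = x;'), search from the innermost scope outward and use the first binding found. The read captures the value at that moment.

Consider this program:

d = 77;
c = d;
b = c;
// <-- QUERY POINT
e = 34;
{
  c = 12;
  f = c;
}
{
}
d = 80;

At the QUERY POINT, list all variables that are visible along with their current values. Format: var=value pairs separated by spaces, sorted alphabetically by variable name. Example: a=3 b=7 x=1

Answer: b=77 c=77 d=77

Derivation:
Step 1: declare d=77 at depth 0
Step 2: declare c=(read d)=77 at depth 0
Step 3: declare b=(read c)=77 at depth 0
Visible at query point: b=77 c=77 d=77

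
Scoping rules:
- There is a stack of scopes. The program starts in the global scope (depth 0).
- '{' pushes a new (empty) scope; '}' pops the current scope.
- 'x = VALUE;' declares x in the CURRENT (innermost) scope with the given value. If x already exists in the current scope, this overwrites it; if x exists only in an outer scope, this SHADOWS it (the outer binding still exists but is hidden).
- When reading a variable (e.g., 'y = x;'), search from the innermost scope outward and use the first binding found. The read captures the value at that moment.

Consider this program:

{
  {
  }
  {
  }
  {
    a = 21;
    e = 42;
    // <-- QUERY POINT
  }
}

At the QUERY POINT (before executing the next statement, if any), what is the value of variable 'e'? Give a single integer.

Answer: 42

Derivation:
Step 1: enter scope (depth=1)
Step 2: enter scope (depth=2)
Step 3: exit scope (depth=1)
Step 4: enter scope (depth=2)
Step 5: exit scope (depth=1)
Step 6: enter scope (depth=2)
Step 7: declare a=21 at depth 2
Step 8: declare e=42 at depth 2
Visible at query point: a=21 e=42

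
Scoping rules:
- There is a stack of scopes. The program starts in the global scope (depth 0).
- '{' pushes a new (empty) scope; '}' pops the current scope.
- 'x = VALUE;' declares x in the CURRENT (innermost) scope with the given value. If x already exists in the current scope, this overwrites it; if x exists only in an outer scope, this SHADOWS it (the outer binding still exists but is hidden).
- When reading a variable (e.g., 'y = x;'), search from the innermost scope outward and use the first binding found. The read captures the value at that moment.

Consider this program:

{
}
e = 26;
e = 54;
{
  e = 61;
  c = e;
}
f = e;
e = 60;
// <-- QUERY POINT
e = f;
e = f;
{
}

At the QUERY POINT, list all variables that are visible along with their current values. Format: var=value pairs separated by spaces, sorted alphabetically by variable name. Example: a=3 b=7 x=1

Step 1: enter scope (depth=1)
Step 2: exit scope (depth=0)
Step 3: declare e=26 at depth 0
Step 4: declare e=54 at depth 0
Step 5: enter scope (depth=1)
Step 6: declare e=61 at depth 1
Step 7: declare c=(read e)=61 at depth 1
Step 8: exit scope (depth=0)
Step 9: declare f=(read e)=54 at depth 0
Step 10: declare e=60 at depth 0
Visible at query point: e=60 f=54

Answer: e=60 f=54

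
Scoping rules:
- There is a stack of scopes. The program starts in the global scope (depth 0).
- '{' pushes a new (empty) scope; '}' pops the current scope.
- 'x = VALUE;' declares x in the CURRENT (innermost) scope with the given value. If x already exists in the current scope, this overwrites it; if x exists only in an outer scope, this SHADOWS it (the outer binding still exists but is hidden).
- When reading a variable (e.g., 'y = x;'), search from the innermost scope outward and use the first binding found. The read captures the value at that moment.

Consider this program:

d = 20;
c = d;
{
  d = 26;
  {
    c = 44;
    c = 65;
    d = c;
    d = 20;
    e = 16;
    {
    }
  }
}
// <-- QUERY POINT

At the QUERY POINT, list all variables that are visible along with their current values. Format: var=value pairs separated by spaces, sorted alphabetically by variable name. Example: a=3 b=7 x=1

Step 1: declare d=20 at depth 0
Step 2: declare c=(read d)=20 at depth 0
Step 3: enter scope (depth=1)
Step 4: declare d=26 at depth 1
Step 5: enter scope (depth=2)
Step 6: declare c=44 at depth 2
Step 7: declare c=65 at depth 2
Step 8: declare d=(read c)=65 at depth 2
Step 9: declare d=20 at depth 2
Step 10: declare e=16 at depth 2
Step 11: enter scope (depth=3)
Step 12: exit scope (depth=2)
Step 13: exit scope (depth=1)
Step 14: exit scope (depth=0)
Visible at query point: c=20 d=20

Answer: c=20 d=20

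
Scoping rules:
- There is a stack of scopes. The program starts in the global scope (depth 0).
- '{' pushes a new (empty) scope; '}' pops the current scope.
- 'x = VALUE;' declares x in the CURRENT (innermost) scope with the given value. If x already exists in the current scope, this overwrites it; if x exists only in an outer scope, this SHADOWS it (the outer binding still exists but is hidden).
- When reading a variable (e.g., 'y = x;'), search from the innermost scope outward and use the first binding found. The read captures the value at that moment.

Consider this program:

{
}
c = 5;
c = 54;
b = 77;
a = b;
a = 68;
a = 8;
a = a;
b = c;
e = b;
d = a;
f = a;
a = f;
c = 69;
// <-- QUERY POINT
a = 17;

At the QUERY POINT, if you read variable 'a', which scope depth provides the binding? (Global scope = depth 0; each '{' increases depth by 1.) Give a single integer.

Step 1: enter scope (depth=1)
Step 2: exit scope (depth=0)
Step 3: declare c=5 at depth 0
Step 4: declare c=54 at depth 0
Step 5: declare b=77 at depth 0
Step 6: declare a=(read b)=77 at depth 0
Step 7: declare a=68 at depth 0
Step 8: declare a=8 at depth 0
Step 9: declare a=(read a)=8 at depth 0
Step 10: declare b=(read c)=54 at depth 0
Step 11: declare e=(read b)=54 at depth 0
Step 12: declare d=(read a)=8 at depth 0
Step 13: declare f=(read a)=8 at depth 0
Step 14: declare a=(read f)=8 at depth 0
Step 15: declare c=69 at depth 0
Visible at query point: a=8 b=54 c=69 d=8 e=54 f=8

Answer: 0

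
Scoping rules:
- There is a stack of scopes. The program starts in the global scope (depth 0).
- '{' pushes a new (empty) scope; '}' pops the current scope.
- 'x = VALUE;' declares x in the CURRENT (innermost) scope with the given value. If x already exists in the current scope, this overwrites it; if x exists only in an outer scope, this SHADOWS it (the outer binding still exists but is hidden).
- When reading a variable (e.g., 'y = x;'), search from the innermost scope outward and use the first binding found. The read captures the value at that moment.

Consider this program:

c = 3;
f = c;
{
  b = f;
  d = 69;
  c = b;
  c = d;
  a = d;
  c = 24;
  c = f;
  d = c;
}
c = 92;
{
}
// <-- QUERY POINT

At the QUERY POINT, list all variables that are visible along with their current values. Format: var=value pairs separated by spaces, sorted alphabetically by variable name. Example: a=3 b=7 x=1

Step 1: declare c=3 at depth 0
Step 2: declare f=(read c)=3 at depth 0
Step 3: enter scope (depth=1)
Step 4: declare b=(read f)=3 at depth 1
Step 5: declare d=69 at depth 1
Step 6: declare c=(read b)=3 at depth 1
Step 7: declare c=(read d)=69 at depth 1
Step 8: declare a=(read d)=69 at depth 1
Step 9: declare c=24 at depth 1
Step 10: declare c=(read f)=3 at depth 1
Step 11: declare d=(read c)=3 at depth 1
Step 12: exit scope (depth=0)
Step 13: declare c=92 at depth 0
Step 14: enter scope (depth=1)
Step 15: exit scope (depth=0)
Visible at query point: c=92 f=3

Answer: c=92 f=3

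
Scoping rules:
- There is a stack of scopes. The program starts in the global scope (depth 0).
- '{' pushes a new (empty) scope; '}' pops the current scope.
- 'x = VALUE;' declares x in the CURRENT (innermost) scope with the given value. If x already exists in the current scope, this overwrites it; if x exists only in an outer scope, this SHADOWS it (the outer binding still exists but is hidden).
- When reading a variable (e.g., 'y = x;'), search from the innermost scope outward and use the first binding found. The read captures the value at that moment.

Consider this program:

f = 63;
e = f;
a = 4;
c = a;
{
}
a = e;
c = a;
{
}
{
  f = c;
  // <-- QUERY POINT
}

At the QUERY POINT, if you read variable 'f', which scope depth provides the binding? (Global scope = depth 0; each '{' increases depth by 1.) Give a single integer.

Step 1: declare f=63 at depth 0
Step 2: declare e=(read f)=63 at depth 0
Step 3: declare a=4 at depth 0
Step 4: declare c=(read a)=4 at depth 0
Step 5: enter scope (depth=1)
Step 6: exit scope (depth=0)
Step 7: declare a=(read e)=63 at depth 0
Step 8: declare c=(read a)=63 at depth 0
Step 9: enter scope (depth=1)
Step 10: exit scope (depth=0)
Step 11: enter scope (depth=1)
Step 12: declare f=(read c)=63 at depth 1
Visible at query point: a=63 c=63 e=63 f=63

Answer: 1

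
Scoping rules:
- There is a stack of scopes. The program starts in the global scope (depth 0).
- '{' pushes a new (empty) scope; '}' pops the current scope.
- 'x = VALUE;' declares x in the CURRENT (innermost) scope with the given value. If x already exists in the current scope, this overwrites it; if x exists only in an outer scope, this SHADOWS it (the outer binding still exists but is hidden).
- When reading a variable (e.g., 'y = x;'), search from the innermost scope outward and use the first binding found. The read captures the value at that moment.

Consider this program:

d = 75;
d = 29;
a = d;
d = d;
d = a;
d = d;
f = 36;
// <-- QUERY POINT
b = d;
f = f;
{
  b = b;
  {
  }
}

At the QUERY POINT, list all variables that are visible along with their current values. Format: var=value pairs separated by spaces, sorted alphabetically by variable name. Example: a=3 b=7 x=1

Step 1: declare d=75 at depth 0
Step 2: declare d=29 at depth 0
Step 3: declare a=(read d)=29 at depth 0
Step 4: declare d=(read d)=29 at depth 0
Step 5: declare d=(read a)=29 at depth 0
Step 6: declare d=(read d)=29 at depth 0
Step 7: declare f=36 at depth 0
Visible at query point: a=29 d=29 f=36

Answer: a=29 d=29 f=36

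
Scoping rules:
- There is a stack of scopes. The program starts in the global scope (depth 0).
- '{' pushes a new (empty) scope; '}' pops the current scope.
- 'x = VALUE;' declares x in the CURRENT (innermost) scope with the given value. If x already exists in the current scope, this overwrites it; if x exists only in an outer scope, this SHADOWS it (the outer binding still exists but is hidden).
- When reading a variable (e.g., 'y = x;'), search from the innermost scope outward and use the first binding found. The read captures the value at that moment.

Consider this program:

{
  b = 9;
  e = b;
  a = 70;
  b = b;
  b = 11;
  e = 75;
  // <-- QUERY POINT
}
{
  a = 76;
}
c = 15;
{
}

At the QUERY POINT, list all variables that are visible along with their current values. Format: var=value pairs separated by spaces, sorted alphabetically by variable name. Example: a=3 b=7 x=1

Step 1: enter scope (depth=1)
Step 2: declare b=9 at depth 1
Step 3: declare e=(read b)=9 at depth 1
Step 4: declare a=70 at depth 1
Step 5: declare b=(read b)=9 at depth 1
Step 6: declare b=11 at depth 1
Step 7: declare e=75 at depth 1
Visible at query point: a=70 b=11 e=75

Answer: a=70 b=11 e=75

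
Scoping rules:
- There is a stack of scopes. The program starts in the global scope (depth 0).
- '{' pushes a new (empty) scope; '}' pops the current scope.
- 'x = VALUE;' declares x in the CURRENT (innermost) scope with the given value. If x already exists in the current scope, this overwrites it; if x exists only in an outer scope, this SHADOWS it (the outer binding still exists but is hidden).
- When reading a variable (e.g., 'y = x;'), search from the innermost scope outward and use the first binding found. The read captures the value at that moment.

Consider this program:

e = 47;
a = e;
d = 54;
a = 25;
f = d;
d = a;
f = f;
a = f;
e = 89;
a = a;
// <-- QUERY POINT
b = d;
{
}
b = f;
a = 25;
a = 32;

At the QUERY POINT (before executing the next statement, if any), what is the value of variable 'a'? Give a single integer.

Step 1: declare e=47 at depth 0
Step 2: declare a=(read e)=47 at depth 0
Step 3: declare d=54 at depth 0
Step 4: declare a=25 at depth 0
Step 5: declare f=(read d)=54 at depth 0
Step 6: declare d=(read a)=25 at depth 0
Step 7: declare f=(read f)=54 at depth 0
Step 8: declare a=(read f)=54 at depth 0
Step 9: declare e=89 at depth 0
Step 10: declare a=(read a)=54 at depth 0
Visible at query point: a=54 d=25 e=89 f=54

Answer: 54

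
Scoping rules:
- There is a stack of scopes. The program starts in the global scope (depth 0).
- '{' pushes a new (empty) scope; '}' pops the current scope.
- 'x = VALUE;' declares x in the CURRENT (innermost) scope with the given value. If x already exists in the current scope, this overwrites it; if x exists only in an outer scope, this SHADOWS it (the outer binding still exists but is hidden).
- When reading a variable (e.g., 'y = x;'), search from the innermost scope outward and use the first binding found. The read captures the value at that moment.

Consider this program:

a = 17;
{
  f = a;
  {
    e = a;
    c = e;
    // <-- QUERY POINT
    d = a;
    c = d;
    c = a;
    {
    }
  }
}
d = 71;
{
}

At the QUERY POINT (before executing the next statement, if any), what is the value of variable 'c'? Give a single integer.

Step 1: declare a=17 at depth 0
Step 2: enter scope (depth=1)
Step 3: declare f=(read a)=17 at depth 1
Step 4: enter scope (depth=2)
Step 5: declare e=(read a)=17 at depth 2
Step 6: declare c=(read e)=17 at depth 2
Visible at query point: a=17 c=17 e=17 f=17

Answer: 17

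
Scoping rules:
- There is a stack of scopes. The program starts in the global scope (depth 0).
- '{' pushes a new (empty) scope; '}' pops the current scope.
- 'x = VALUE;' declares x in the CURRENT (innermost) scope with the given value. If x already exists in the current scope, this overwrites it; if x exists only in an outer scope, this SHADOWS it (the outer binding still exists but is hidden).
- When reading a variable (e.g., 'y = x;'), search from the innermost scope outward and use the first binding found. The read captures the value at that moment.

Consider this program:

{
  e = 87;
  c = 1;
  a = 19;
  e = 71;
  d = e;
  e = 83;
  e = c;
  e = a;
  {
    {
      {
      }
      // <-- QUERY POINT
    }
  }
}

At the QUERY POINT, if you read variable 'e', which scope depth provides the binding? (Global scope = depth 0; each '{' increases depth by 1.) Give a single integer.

Answer: 1

Derivation:
Step 1: enter scope (depth=1)
Step 2: declare e=87 at depth 1
Step 3: declare c=1 at depth 1
Step 4: declare a=19 at depth 1
Step 5: declare e=71 at depth 1
Step 6: declare d=(read e)=71 at depth 1
Step 7: declare e=83 at depth 1
Step 8: declare e=(read c)=1 at depth 1
Step 9: declare e=(read a)=19 at depth 1
Step 10: enter scope (depth=2)
Step 11: enter scope (depth=3)
Step 12: enter scope (depth=4)
Step 13: exit scope (depth=3)
Visible at query point: a=19 c=1 d=71 e=19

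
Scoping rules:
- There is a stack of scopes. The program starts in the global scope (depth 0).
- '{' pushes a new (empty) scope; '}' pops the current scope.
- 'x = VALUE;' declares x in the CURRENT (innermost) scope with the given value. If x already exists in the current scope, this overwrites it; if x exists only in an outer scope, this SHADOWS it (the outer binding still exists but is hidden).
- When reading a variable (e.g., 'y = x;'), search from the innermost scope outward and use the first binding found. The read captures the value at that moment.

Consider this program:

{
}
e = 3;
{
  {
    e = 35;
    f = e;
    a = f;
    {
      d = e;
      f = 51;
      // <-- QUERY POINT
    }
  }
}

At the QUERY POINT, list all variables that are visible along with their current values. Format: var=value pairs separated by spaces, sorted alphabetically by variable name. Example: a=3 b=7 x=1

Answer: a=35 d=35 e=35 f=51

Derivation:
Step 1: enter scope (depth=1)
Step 2: exit scope (depth=0)
Step 3: declare e=3 at depth 0
Step 4: enter scope (depth=1)
Step 5: enter scope (depth=2)
Step 6: declare e=35 at depth 2
Step 7: declare f=(read e)=35 at depth 2
Step 8: declare a=(read f)=35 at depth 2
Step 9: enter scope (depth=3)
Step 10: declare d=(read e)=35 at depth 3
Step 11: declare f=51 at depth 3
Visible at query point: a=35 d=35 e=35 f=51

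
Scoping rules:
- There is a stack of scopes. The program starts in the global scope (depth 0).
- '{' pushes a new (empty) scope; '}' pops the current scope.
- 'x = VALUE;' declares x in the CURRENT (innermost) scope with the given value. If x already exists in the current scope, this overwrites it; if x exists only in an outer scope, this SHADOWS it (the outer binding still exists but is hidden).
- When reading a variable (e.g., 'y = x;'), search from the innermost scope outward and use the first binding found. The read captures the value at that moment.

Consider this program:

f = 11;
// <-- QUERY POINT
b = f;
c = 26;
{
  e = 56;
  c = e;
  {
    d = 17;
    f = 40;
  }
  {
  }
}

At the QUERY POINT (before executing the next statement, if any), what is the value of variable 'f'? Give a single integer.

Step 1: declare f=11 at depth 0
Visible at query point: f=11

Answer: 11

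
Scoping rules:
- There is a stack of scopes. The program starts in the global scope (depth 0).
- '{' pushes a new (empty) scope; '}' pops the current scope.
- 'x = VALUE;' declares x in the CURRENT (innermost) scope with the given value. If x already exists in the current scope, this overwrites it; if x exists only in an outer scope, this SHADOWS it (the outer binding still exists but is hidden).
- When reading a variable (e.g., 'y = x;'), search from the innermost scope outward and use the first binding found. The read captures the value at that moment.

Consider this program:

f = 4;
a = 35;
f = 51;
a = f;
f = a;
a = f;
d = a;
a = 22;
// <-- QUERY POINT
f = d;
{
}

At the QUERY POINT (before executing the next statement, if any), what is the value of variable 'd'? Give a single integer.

Answer: 51

Derivation:
Step 1: declare f=4 at depth 0
Step 2: declare a=35 at depth 0
Step 3: declare f=51 at depth 0
Step 4: declare a=(read f)=51 at depth 0
Step 5: declare f=(read a)=51 at depth 0
Step 6: declare a=(read f)=51 at depth 0
Step 7: declare d=(read a)=51 at depth 0
Step 8: declare a=22 at depth 0
Visible at query point: a=22 d=51 f=51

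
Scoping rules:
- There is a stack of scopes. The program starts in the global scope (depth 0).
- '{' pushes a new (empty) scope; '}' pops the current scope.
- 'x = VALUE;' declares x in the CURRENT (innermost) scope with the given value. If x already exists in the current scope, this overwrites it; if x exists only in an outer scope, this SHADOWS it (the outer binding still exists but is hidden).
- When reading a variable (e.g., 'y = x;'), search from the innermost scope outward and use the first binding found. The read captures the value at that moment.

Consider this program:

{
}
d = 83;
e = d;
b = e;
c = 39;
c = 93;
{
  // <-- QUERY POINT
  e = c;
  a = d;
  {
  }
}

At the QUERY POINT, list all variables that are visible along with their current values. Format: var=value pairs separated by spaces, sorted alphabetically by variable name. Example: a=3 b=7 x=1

Step 1: enter scope (depth=1)
Step 2: exit scope (depth=0)
Step 3: declare d=83 at depth 0
Step 4: declare e=(read d)=83 at depth 0
Step 5: declare b=(read e)=83 at depth 0
Step 6: declare c=39 at depth 0
Step 7: declare c=93 at depth 0
Step 8: enter scope (depth=1)
Visible at query point: b=83 c=93 d=83 e=83

Answer: b=83 c=93 d=83 e=83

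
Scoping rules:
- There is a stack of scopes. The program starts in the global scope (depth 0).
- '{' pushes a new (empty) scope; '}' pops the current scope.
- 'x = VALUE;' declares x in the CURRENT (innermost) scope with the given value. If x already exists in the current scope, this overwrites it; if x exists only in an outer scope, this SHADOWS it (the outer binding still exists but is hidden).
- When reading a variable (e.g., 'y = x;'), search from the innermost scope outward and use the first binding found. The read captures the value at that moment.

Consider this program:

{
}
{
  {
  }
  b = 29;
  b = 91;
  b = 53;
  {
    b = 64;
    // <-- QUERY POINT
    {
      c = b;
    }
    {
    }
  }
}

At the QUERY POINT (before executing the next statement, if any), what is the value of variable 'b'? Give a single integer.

Answer: 64

Derivation:
Step 1: enter scope (depth=1)
Step 2: exit scope (depth=0)
Step 3: enter scope (depth=1)
Step 4: enter scope (depth=2)
Step 5: exit scope (depth=1)
Step 6: declare b=29 at depth 1
Step 7: declare b=91 at depth 1
Step 8: declare b=53 at depth 1
Step 9: enter scope (depth=2)
Step 10: declare b=64 at depth 2
Visible at query point: b=64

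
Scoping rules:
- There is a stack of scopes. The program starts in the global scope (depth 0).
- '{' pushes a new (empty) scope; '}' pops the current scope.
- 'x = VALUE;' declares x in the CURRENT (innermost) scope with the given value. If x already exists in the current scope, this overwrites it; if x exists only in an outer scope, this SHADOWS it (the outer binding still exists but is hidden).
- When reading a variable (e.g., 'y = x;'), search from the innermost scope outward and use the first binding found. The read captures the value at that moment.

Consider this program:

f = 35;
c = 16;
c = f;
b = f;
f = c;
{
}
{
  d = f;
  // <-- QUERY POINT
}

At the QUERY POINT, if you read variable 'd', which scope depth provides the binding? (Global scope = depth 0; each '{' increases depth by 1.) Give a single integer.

Answer: 1

Derivation:
Step 1: declare f=35 at depth 0
Step 2: declare c=16 at depth 0
Step 3: declare c=(read f)=35 at depth 0
Step 4: declare b=(read f)=35 at depth 0
Step 5: declare f=(read c)=35 at depth 0
Step 6: enter scope (depth=1)
Step 7: exit scope (depth=0)
Step 8: enter scope (depth=1)
Step 9: declare d=(read f)=35 at depth 1
Visible at query point: b=35 c=35 d=35 f=35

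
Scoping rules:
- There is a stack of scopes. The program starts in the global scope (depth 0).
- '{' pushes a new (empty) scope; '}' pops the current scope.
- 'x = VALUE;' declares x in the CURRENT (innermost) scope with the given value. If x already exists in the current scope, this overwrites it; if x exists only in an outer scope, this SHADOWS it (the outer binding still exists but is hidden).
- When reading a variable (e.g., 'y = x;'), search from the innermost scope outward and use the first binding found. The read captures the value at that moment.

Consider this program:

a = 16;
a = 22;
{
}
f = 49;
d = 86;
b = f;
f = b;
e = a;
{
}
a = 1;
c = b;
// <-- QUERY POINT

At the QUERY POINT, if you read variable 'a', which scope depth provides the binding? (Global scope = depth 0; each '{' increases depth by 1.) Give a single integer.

Answer: 0

Derivation:
Step 1: declare a=16 at depth 0
Step 2: declare a=22 at depth 0
Step 3: enter scope (depth=1)
Step 4: exit scope (depth=0)
Step 5: declare f=49 at depth 0
Step 6: declare d=86 at depth 0
Step 7: declare b=(read f)=49 at depth 0
Step 8: declare f=(read b)=49 at depth 0
Step 9: declare e=(read a)=22 at depth 0
Step 10: enter scope (depth=1)
Step 11: exit scope (depth=0)
Step 12: declare a=1 at depth 0
Step 13: declare c=(read b)=49 at depth 0
Visible at query point: a=1 b=49 c=49 d=86 e=22 f=49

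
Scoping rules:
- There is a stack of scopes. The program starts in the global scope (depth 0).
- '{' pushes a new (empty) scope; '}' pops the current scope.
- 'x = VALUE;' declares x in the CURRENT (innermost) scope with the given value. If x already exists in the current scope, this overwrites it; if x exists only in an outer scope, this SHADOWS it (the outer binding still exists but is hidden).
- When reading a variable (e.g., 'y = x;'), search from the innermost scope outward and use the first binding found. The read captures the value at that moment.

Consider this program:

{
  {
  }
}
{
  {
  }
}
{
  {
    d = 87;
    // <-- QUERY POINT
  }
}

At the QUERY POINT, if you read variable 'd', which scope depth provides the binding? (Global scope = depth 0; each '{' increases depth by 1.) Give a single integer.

Answer: 2

Derivation:
Step 1: enter scope (depth=1)
Step 2: enter scope (depth=2)
Step 3: exit scope (depth=1)
Step 4: exit scope (depth=0)
Step 5: enter scope (depth=1)
Step 6: enter scope (depth=2)
Step 7: exit scope (depth=1)
Step 8: exit scope (depth=0)
Step 9: enter scope (depth=1)
Step 10: enter scope (depth=2)
Step 11: declare d=87 at depth 2
Visible at query point: d=87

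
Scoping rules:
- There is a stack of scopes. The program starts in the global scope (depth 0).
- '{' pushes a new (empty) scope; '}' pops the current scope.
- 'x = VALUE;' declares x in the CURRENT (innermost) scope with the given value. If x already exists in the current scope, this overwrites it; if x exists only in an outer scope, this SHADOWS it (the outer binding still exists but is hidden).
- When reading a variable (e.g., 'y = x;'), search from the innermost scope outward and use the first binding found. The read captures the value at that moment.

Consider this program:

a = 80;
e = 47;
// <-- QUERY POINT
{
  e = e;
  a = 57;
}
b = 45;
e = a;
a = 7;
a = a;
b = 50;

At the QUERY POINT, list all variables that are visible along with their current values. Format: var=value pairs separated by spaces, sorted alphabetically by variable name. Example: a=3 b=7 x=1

Answer: a=80 e=47

Derivation:
Step 1: declare a=80 at depth 0
Step 2: declare e=47 at depth 0
Visible at query point: a=80 e=47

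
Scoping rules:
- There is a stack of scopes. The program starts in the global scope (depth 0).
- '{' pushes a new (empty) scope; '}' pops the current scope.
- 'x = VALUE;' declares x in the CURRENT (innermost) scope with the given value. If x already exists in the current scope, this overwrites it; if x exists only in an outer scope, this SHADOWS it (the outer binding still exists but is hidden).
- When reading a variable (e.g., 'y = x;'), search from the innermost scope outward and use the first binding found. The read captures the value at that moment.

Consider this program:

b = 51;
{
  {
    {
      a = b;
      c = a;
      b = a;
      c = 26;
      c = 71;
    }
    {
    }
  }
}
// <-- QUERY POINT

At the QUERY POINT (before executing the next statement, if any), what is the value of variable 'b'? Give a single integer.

Answer: 51

Derivation:
Step 1: declare b=51 at depth 0
Step 2: enter scope (depth=1)
Step 3: enter scope (depth=2)
Step 4: enter scope (depth=3)
Step 5: declare a=(read b)=51 at depth 3
Step 6: declare c=(read a)=51 at depth 3
Step 7: declare b=(read a)=51 at depth 3
Step 8: declare c=26 at depth 3
Step 9: declare c=71 at depth 3
Step 10: exit scope (depth=2)
Step 11: enter scope (depth=3)
Step 12: exit scope (depth=2)
Step 13: exit scope (depth=1)
Step 14: exit scope (depth=0)
Visible at query point: b=51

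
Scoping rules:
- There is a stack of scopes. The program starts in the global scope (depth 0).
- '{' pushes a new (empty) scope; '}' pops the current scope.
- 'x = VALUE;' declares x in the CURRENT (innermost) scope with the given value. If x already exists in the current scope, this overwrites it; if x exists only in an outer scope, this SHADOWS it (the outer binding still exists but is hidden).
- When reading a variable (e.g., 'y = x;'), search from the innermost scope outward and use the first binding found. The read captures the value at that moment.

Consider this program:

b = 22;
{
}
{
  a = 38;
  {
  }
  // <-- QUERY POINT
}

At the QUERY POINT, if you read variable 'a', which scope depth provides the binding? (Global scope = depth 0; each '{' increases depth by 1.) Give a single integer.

Answer: 1

Derivation:
Step 1: declare b=22 at depth 0
Step 2: enter scope (depth=1)
Step 3: exit scope (depth=0)
Step 4: enter scope (depth=1)
Step 5: declare a=38 at depth 1
Step 6: enter scope (depth=2)
Step 7: exit scope (depth=1)
Visible at query point: a=38 b=22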